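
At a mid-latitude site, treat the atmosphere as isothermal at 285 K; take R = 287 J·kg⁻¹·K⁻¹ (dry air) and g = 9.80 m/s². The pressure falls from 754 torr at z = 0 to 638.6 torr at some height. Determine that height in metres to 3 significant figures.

z ≈ 1390 m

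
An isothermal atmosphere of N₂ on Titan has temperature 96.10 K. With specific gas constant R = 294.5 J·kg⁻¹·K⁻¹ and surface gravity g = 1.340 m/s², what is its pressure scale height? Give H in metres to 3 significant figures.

The scale height of an isothermal atmosphere is H = RT/g.
H = 294.5 × 96.10 / 1.340 = 28301/1.340 = 21120 m.

H ≈ 21100 m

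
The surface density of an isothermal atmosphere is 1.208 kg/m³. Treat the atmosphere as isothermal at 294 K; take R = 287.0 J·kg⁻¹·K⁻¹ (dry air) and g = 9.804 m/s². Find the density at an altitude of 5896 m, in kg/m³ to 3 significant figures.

Scale height: H = RT/g = 287.0 × 294 / 9.804 = 8606.5 m.
In an isothermal atmosphere, density decays like pressure: ρ = ρ₀ exp(−z/H).
z/H = 5896.0/8606.5 = 0.68506; exp(−0.68506) = 0.50406.
ρ = 1.208 × 0.50406 = 0.60890 kg/m³.

ρ ≈ 0.609 kg/m³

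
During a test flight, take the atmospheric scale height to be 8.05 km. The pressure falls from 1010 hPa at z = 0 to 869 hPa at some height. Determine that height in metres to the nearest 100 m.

Invert the barometric formula: z = H ln(P₀/P).
P₀/P = 1010/869 = 1.1623; ln(1.1623) = 0.15040.
z = 8050.0 × 0.15040 = 1210.7 m.

z ≈ 1200 m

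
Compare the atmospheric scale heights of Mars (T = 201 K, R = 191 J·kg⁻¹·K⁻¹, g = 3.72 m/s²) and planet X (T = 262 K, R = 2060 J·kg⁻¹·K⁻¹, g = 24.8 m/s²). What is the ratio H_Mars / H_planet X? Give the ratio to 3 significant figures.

H_Mars/H_planet X ≈ 0.474

H = RT/g for each body.
H_Mars = 191 × 201 / 3.72 = 10320 m.
H_planet X = 2060 × 262 / 24.8 = 21763 m.
H_Mars/H_planet X = 10320/21763 = 0.47420.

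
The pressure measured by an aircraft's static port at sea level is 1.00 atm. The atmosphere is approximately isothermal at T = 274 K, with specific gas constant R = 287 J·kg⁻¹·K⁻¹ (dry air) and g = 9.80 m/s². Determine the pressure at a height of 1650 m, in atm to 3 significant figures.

Scale height: H = RT/g = 287 × 274 / 9.80 = 8024.3 m.
Barometric formula: P = P₀ exp(−z/H).
z/H = 1650.0/8024.3 = 0.20563; exp(−0.20563) = 0.81413.
P = 1.00 × 0.81413 = 0.81413 atm.

P ≈ 0.814 atm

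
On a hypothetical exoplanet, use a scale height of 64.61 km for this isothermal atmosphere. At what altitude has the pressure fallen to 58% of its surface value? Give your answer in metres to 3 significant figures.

z ≈ 35200 m

Set P/P₀ = exp(−z/H) = 0.58, so z = −H ln(0.58).
−ln(0.58) = 0.54473; z = 64610 × 0.54473 = 35195 m.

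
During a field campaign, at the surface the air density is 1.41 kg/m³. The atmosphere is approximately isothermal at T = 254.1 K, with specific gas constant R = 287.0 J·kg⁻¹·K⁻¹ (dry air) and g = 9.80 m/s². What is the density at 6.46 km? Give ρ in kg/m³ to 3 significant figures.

Scale height: H = RT/g = 287.0 × 254.1 / 9.80 = 7441.5 m.
In an isothermal atmosphere, density decays like pressure: ρ = ρ₀ exp(−z/H).
z/H = 6460.0/7441.5 = 0.86810; exp(−0.86810) = 0.41975.
ρ = 1.41 × 0.41975 = 0.59185 kg/m³.

ρ ≈ 0.592 kg/m³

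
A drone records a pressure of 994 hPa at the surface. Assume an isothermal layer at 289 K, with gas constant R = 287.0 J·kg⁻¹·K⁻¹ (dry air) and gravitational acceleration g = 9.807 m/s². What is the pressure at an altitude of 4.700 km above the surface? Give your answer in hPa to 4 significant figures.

Scale height: H = RT/g = 287.0 × 289 / 9.807 = 8457.5 m.
Barometric formula: P = P₀ exp(−z/H).
z/H = 4700.0/8457.5 = 0.55572; exp(−0.55572) = 0.57366.
P = 994 × 0.57366 = 570.22 hPa.

P ≈ 570.2 hPa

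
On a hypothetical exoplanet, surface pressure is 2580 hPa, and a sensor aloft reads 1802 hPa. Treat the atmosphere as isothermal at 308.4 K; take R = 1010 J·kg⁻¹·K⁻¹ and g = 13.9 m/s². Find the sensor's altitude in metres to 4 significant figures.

z ≈ 8042 m

Scale height: H = RT/g = 1010 × 308.4 / 13.9 = 22409 m.
Invert the barometric formula: z = H ln(P₀/P).
P₀/P = 2580/1802 = 1.4317; ln(1.4317) = 0.35886.
z = 22409 × 0.35886 = 8041.7 m.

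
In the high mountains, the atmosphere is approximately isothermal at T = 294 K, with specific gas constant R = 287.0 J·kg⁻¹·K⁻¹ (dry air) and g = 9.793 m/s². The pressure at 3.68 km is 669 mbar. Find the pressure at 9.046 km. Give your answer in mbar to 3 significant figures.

P ≈ 359 mbar

Scale height: H = RT/g = 287.0 × 294 / 9.793 = 8616.2 m.
Between two levels, P₂ = P₁ exp(−Δz/H) with Δz = z₂ − z₁.
Δz = 9046.0 − 3680.0 = 5366.0 m; Δz/H = 5366.0/8616.2 = 0.62278.
P₂ = 669 × exp(−0.62278) = 669 × 0.53645 = 358.89 mbar.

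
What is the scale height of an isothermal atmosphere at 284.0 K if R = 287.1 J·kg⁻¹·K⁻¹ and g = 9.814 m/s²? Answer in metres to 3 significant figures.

H ≈ 8310 m

The scale height of an isothermal atmosphere is H = RT/g.
H = 287.1 × 284.0 / 9.814 = 81536/9.814 = 8308.1 m.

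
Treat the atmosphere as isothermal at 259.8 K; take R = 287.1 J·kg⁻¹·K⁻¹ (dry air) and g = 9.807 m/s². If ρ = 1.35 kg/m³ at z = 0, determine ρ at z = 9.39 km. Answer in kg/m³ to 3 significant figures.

ρ ≈ 0.393 kg/m³

Scale height: H = RT/g = 287.1 × 259.8 / 9.807 = 7605.6 m.
In an isothermal atmosphere, density decays like pressure: ρ = ρ₀ exp(−z/H).
z/H = 9390.0/7605.6 = 1.2346; exp(−1.2346) = 0.29095.
ρ = 1.35 × 0.29095 = 0.39278 kg/m³.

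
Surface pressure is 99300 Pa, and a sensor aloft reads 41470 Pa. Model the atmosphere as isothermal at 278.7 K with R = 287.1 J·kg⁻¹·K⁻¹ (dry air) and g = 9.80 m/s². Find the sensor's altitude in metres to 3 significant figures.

z ≈ 7130 m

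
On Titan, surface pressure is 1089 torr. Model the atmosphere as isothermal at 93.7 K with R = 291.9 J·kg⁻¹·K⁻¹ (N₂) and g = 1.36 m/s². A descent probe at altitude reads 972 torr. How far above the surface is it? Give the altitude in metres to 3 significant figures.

z ≈ 2290 m

Scale height: H = RT/g = 291.9 × 93.7 / 1.36 = 20111 m.
Invert the barometric formula: z = H ln(P₀/P).
P₀/P = 1089/972 = 1.1204; ln(1.1204) = 0.11369.
z = 20111 × 0.11369 = 2286.4 m.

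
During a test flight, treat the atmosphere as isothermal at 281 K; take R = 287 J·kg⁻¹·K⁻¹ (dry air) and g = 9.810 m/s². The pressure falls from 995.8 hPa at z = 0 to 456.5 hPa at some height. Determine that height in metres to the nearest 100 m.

z ≈ 6400 m

Scale height: H = RT/g = 287 × 281 / 9.810 = 8220.9 m.
Invert the barometric formula: z = H ln(P₀/P).
P₀/P = 995.8/456.5 = 2.1814; ln(2.1814) = 0.77997.
z = 8220.9 × 0.77997 = 6412.1 m.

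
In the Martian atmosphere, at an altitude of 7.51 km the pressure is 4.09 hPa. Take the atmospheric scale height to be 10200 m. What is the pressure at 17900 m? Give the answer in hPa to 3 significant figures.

Between two levels, P₂ = P₁ exp(−Δz/H) with Δz = z₂ − z₁.
Δz = 17900 − 7510.0 = 10390 m; Δz/H = 10390/10200 = 1.0186.
P₂ = 4.09 × exp(−1.0186) = 4.09 × 0.36110 = 1.4769 hPa.

P ≈ 1.48 hPa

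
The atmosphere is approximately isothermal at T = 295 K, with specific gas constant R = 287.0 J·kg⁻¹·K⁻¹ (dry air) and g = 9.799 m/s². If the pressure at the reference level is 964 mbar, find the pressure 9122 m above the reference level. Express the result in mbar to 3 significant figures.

P ≈ 335 mbar

Scale height: H = RT/g = 287.0 × 295 / 9.799 = 8640.2 m.
Barometric formula: P = P₀ exp(−z/H).
z/H = 9122.0/8640.2 = 1.0558; exp(−1.0558) = 0.34791.
P = 964 × 0.34791 = 335.39 mbar.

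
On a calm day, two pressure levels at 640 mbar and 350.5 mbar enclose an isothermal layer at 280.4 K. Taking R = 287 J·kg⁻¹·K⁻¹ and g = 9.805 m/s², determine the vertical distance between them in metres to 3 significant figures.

Δz ≈ 4940 m

Hypsometric equation: Δz = (R T̄/g) ln(P₁/P₂).
R T̄/g = 287 × 280.4 / 9.805 = 8207.5 m.
ln(640/350.5) = ln(1.8260) = 0.60213.
Δz = 8207.5 × 0.60213 = 4942.0 m.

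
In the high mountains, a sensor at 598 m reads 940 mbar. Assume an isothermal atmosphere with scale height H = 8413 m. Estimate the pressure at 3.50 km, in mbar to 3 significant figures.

Between two levels, P₂ = P₁ exp(−Δz/H) with Δz = z₂ − z₁.
Δz = 3500.0 − 598.00 = 2902.0 m; Δz/H = 2902.0/8413.0 = 0.34494.
P₂ = 940 × exp(−0.34494) = 940 × 0.70826 = 665.76 mbar.

P ≈ 666 mbar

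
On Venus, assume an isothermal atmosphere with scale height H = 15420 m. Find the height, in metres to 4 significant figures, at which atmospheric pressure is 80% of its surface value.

z ≈ 3441 m

Set P/P₀ = exp(−z/H) = 0.8, so z = −H ln(0.8).
−ln(0.8) = 0.22314; z = 15420 × 0.22314 = 3440.8 m.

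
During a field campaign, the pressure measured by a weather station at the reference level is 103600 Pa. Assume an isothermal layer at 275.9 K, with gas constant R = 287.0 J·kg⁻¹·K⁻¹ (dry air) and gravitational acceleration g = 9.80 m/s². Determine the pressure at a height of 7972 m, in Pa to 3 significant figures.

Scale height: H = RT/g = 287.0 × 275.9 / 9.80 = 8079.9 m.
Barometric formula: P = P₀ exp(−z/H).
z/H = 7972.0/8079.9 = 0.98665; exp(−0.98665) = 0.37282.
P = 103600 × 0.37282 = 38624 Pa.

P ≈ 38600 Pa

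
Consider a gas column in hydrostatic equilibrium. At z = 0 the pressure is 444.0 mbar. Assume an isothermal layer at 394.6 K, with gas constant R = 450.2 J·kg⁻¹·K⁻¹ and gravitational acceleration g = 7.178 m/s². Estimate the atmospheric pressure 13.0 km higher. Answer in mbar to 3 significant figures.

P ≈ 263 mbar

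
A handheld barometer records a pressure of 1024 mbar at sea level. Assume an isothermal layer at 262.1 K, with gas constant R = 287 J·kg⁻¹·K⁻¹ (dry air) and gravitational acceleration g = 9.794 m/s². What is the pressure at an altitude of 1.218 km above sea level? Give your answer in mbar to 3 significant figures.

P ≈ 874 mbar

Scale height: H = RT/g = 287 × 262.1 / 9.794 = 7680.5 m.
Barometric formula: P = P₀ exp(−z/H).
z/H = 1218.0/7680.5 = 0.15858; exp(−0.15858) = 0.85335.
P = 1024 × 0.85335 = 873.83 mbar.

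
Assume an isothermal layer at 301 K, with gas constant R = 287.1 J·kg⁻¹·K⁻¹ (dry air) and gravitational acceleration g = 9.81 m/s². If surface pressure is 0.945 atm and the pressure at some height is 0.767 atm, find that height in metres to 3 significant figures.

z ≈ 1840 m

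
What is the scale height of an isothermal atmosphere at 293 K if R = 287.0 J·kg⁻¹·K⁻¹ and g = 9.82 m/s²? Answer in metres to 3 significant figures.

H ≈ 8560 m

The scale height of an isothermal atmosphere is H = RT/g.
H = 287.0 × 293 / 9.82 = 84091/9.82 = 8563.2 m.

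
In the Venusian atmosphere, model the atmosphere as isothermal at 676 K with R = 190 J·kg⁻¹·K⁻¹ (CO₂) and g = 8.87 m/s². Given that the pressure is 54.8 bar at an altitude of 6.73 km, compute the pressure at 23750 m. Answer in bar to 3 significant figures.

P ≈ 16.9 bar

Scale height: H = RT/g = 190 × 676 / 8.87 = 14480 m.
Between two levels, P₂ = P₁ exp(−Δz/H) with Δz = z₂ − z₁.
Δz = 23750 − 6730.0 = 17020 m; Δz/H = 17020/14480 = 1.1754.
P₂ = 54.8 × exp(−1.1754) = 54.8 × 0.30870 = 16.917 bar.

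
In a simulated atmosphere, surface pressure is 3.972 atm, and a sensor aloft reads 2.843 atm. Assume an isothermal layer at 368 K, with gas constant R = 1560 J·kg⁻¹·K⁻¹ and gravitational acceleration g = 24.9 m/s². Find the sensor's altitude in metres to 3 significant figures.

Scale height: H = RT/g = 1560 × 368 / 24.9 = 23055 m.
Invert the barometric formula: z = H ln(P₀/P).
P₀/P = 3.972/2.843 = 1.3971; ln(1.3971) = 0.33440.
z = 23055 × 0.33440 = 7709.6 m.

z ≈ 7710 m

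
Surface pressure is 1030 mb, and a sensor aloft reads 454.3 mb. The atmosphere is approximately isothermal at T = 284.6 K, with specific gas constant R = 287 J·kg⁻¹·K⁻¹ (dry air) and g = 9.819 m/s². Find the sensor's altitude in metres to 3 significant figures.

z ≈ 6810 m

Scale height: H = RT/g = 287 × 284.6 / 9.819 = 8318.6 m.
Invert the barometric formula: z = H ln(P₀/P).
P₀/P = 1030/454.3 = 2.2672; ln(2.2672) = 0.81855.
z = 8318.6 × 0.81855 = 6809.2 m.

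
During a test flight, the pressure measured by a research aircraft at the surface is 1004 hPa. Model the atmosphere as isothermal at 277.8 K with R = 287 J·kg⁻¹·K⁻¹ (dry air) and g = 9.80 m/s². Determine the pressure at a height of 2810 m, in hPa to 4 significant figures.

P ≈ 710.8 hPa

Scale height: H = RT/g = 287 × 277.8 / 9.80 = 8135.6 m.
Barometric formula: P = P₀ exp(−z/H).
z/H = 2810.0/8135.6 = 0.34540; exp(−0.34540) = 0.70794.
P = 1004 × 0.70794 = 710.77 hPa.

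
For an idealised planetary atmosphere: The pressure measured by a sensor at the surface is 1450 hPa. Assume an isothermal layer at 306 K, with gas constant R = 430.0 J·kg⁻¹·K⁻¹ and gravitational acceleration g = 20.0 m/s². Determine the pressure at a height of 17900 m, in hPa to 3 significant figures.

P ≈ 95.4 hPa

Scale height: H = RT/g = 430.0 × 306 / 20.0 = 6579.0 m.
Barometric formula: P = P₀ exp(−z/H).
z/H = 17900/6579.0 = 2.7208; exp(−2.7208) = 0.065822.
P = 1450 × 0.065822 = 95.442 hPa.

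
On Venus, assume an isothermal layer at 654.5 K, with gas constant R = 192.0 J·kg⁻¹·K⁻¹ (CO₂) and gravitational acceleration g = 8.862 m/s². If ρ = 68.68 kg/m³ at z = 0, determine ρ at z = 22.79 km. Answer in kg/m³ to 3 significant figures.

Scale height: H = RT/g = 192.0 × 654.5 / 8.862 = 14180 m.
In an isothermal atmosphere, density decays like pressure: ρ = ρ₀ exp(−z/H).
z/H = 22790/14180 = 1.6072; exp(−1.6072) = 0.20045.
ρ = 68.68 × 0.20045 = 13.767 kg/m³.

ρ ≈ 13.8 kg/m³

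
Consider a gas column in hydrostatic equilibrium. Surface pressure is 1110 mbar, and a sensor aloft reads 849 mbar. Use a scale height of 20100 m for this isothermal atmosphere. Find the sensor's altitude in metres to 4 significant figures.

z ≈ 5388 m

Invert the barometric formula: z = H ln(P₀/P).
P₀/P = 1110/849 = 1.3074; ln(1.3074) = 0.26804.
z = 20100 × 0.26804 = 5387.6 m.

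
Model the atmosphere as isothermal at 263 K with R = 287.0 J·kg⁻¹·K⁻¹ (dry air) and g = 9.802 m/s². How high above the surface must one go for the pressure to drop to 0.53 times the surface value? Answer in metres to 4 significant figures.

z ≈ 4889 m

Scale height: H = RT/g = 287.0 × 263 / 9.802 = 7700.6 m.
Set P/P₀ = exp(−z/H) = 0.53, so z = −H ln(0.53).
−ln(0.53) = 0.63488; z = 7700.6 × 0.63488 = 4889.0 m.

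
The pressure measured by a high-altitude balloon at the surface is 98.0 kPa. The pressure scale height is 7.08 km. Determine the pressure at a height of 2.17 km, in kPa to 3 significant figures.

Barometric formula: P = P₀ exp(−z/H).
z/H = 2170.0/7080.0 = 0.30650; exp(−0.30650) = 0.73602.
P = 98.0 × 0.73602 = 72.130 kPa.

P ≈ 72.1 kPa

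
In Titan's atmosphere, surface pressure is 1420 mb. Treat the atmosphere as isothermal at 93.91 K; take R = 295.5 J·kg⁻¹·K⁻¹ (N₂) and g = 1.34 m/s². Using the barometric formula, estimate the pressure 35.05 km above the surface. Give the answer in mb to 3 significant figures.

P ≈ 261 mb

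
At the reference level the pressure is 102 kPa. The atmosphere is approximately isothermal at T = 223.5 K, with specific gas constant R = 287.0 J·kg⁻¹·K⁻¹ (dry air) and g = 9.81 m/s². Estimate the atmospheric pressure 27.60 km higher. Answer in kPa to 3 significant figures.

P ≈ 1.50 kPa

Scale height: H = RT/g = 287.0 × 223.5 / 9.81 = 6538.7 m.
Barometric formula: P = P₀ exp(−z/H).
z/H = 27600/6538.7 = 4.2210; exp(−4.2210) = 0.014684.
P = 102 × 0.014684 = 1.4978 kPa.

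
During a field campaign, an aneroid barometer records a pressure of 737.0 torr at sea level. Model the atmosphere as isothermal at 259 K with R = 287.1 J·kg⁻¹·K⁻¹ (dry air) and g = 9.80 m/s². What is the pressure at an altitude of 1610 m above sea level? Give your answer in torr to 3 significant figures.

Scale height: H = RT/g = 287.1 × 259 / 9.80 = 7587.6 m.
Barometric formula: P = P₀ exp(−z/H).
z/H = 1610.0/7587.6 = 0.21219; exp(−0.21219) = 0.80881.
P = 737.0 × 0.80881 = 596.09 torr.

P ≈ 596 torr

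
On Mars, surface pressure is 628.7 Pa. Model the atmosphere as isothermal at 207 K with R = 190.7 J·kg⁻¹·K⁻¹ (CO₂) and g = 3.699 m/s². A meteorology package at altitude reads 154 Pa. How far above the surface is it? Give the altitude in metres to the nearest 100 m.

Scale height: H = RT/g = 190.7 × 207 / 3.699 = 10672 m.
Invert the barometric formula: z = H ln(P₀/P).
P₀/P = 628.7/154 = 4.0825; ln(4.0825) = 1.4067.
z = 10672 × 1.4067 = 15012 m.

z ≈ 15000 m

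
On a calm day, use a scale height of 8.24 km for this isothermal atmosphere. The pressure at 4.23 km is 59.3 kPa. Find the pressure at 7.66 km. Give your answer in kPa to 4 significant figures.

P ≈ 39.11 kPa

Between two levels, P₂ = P₁ exp(−Δz/H) with Δz = z₂ − z₁.
Δz = 7660.0 − 4230.0 = 3430.0 m; Δz/H = 3430.0/8240.0 = 0.41626.
P₂ = 59.3 × exp(−0.41626) = 59.3 × 0.65951 = 39.109 kPa.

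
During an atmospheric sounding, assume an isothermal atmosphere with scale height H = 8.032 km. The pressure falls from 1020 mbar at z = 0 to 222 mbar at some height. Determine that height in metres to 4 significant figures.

Invert the barometric formula: z = H ln(P₀/P).
P₀/P = 1020/222 = 4.5946; ln(4.5946) = 1.5249.
z = 8032.0 × 1.5249 = 12248 m.

z ≈ 12250 m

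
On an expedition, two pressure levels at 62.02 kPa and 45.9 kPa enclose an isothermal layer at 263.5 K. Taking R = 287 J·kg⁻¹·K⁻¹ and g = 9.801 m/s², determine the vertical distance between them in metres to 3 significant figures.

Hypsometric equation: Δz = (R T̄/g) ln(P₁/P₂).
R T̄/g = 287 × 263.5 / 9.801 = 7716.0 m.
ln(62.02/45.9) = ln(1.3512) = 0.30099.
Δz = 7716.0 × 0.30099 = 2322.4 m.

Δz ≈ 2320 m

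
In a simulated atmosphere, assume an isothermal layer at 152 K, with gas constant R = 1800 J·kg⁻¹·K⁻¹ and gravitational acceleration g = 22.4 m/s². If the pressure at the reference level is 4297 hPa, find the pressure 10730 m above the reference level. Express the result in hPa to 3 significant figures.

P ≈ 1790 hPa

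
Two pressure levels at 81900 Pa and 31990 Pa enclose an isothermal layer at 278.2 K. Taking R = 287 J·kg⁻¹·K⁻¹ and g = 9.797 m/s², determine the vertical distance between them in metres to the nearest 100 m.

Hypsometric equation: Δz = (R T̄/g) ln(P₁/P₂).
R T̄/g = 287 × 278.2 / 9.797 = 8149.8 m.
ln(81900/31990) = ln(2.5602) = 0.94009.
Δz = 8149.8 × 0.94009 = 7661.5 m.

Δz ≈ 7700 m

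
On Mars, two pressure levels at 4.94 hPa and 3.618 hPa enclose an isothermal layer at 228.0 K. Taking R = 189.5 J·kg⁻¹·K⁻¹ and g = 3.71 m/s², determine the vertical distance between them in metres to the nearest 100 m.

Δz ≈ 3600 m

Hypsometric equation: Δz = (R T̄/g) ln(P₁/P₂).
R T̄/g = 189.5 × 228.0 / 3.71 = 11646 m.
ln(4.94/3.618) = ln(1.3654) = 0.31145.
Δz = 11646 × 0.31145 = 3627.1 m.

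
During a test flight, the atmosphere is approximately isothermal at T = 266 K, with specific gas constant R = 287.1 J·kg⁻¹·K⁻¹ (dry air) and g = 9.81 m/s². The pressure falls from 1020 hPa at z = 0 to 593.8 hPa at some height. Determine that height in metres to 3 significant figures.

z ≈ 4210 m

Scale height: H = RT/g = 287.1 × 266 / 9.81 = 7784.8 m.
Invert the barometric formula: z = H ln(P₀/P).
P₀/P = 1020/593.8 = 1.7178; ln(1.7178) = 0.54104.
z = 7784.8 × 0.54104 = 4211.9 m.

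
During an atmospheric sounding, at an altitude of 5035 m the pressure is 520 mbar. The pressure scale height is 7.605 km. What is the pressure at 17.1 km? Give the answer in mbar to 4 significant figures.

P ≈ 106.4 mbar

Between two levels, P₂ = P₁ exp(−Δz/H) with Δz = z₂ − z₁.
Δz = 17100 − 5035.0 = 12065 m; Δz/H = 12065/7605.0 = 1.5865.
P₂ = 520 × exp(−1.5865) = 520 × 0.20464 = 106.41 mbar.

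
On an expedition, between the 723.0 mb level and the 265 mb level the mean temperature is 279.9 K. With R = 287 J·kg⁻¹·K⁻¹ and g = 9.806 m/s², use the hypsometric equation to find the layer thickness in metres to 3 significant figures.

Hypsometric equation: Δz = (R T̄/g) ln(P₁/P₂).
R T̄/g = 287 × 279.9 / 9.806 = 8192.1 m.
ln(723.0/265) = ln(2.7283) = 1.0037.
Δz = 8192.1 × 1.0037 = 8222.4 m.

Δz ≈ 8220 m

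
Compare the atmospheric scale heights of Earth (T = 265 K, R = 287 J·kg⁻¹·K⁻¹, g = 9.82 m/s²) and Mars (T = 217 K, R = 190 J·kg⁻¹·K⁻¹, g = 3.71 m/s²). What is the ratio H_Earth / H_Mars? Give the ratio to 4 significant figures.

H_Earth/H_Mars ≈ 0.6969

H = RT/g for each body.
H_Earth = 287 × 265 / 9.82 = 7744.9 m.
H_Mars = 190 × 217 / 3.71 = 11113 m.
H_Earth/H_Mars = 7744.9/11113 = 0.69692.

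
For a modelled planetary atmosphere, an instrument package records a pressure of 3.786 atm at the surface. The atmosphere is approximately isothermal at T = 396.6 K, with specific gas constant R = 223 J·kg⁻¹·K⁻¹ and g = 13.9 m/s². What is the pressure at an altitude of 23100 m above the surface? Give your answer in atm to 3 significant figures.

Scale height: H = RT/g = 223 × 396.6 / 13.9 = 6362.7 m.
Barometric formula: P = P₀ exp(−z/H).
z/H = 23100/6362.7 = 3.6305; exp(−3.6305) = 0.026503.
P = 3.786 × 0.026503 = 0.10034 atm.

P ≈ 0.100 atm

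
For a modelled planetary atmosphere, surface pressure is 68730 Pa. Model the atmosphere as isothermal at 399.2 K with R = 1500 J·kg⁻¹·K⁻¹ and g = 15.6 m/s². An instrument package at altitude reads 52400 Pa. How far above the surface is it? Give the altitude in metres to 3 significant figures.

z ≈ 10400 m

Scale height: H = RT/g = 1500 × 399.2 / 15.6 = 38385 m.
Invert the barometric formula: z = H ln(P₀/P).
P₀/P = 68730/52400 = 1.3116; ln(1.3116) = 0.27125.
z = 38385 × 0.27125 = 10412 m.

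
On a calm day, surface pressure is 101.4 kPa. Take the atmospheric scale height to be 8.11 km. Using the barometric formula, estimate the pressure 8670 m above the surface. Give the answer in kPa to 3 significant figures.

P ≈ 34.8 kPa

Barometric formula: P = P₀ exp(−z/H).
z/H = 8670.0/8110.0 = 1.0691; exp(−1.0691) = 0.34332.
P = 101.4 × 0.34332 = 34.813 kPa.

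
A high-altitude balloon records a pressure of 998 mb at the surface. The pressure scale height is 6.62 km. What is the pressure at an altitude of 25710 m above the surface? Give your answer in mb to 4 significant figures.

P ≈ 20.53 mb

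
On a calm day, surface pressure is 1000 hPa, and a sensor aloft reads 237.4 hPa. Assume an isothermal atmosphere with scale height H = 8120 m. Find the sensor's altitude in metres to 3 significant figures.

z ≈ 11700 m

Invert the barometric formula: z = H ln(P₀/P).
P₀/P = 1000/237.4 = 4.2123; ln(4.2123) = 1.4380.
z = 8120.0 × 1.4380 = 11677 m.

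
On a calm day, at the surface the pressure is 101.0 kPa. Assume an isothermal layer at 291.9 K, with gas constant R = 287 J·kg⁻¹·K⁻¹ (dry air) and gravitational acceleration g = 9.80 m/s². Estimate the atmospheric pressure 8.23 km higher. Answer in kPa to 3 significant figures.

P ≈ 38.6 kPa

Scale height: H = RT/g = 287 × 291.9 / 9.80 = 8548.5 m.
Barometric formula: P = P₀ exp(−z/H).
z/H = 8230.0/8548.5 = 0.96274; exp(−0.96274) = 0.38185.
P = 101.0 × 0.38185 = 38.567 kPa.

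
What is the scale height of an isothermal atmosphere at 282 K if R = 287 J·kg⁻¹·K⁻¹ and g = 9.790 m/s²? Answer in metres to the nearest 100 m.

The scale height of an isothermal atmosphere is H = RT/g.
H = 287 × 282 / 9.790 = 80934/9.790 = 8267.0 m.

H ≈ 8300 m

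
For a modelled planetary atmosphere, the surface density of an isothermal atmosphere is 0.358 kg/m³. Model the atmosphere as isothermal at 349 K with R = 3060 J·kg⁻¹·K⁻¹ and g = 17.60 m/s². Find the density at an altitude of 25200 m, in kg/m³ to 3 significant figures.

ρ ≈ 0.236 kg/m³

Scale height: H = RT/g = 3060 × 349 / 17.60 = 60678 m.
In an isothermal atmosphere, density decays like pressure: ρ = ρ₀ exp(−z/H).
z/H = 25200/60678 = 0.41531; exp(−0.41531) = 0.66014.
ρ = 0.358 × 0.66014 = 0.23633 kg/m³.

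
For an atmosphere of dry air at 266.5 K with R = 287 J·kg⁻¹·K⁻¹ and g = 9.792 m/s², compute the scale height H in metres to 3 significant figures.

H ≈ 7810 m

The scale height of an isothermal atmosphere is H = RT/g.
H = 287 × 266.5 / 9.792 = 76486/9.792 = 7811.1 m.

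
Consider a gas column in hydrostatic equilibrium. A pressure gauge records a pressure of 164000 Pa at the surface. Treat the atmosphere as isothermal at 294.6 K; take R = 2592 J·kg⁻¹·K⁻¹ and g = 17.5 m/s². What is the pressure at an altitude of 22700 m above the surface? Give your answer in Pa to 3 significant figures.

Scale height: H = RT/g = 2592 × 294.6 / 17.5 = 43634 m.
Barometric formula: P = P₀ exp(−z/H).
z/H = 22700/43634 = 0.52024; exp(−0.52024) = 0.59438.
P = 164000 × 0.59438 = 97478 Pa.

P ≈ 97500 Pa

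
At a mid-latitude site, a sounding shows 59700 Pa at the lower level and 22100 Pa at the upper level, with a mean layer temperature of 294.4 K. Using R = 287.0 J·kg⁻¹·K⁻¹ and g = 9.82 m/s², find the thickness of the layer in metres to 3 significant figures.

Δz ≈ 8550 m

Hypsometric equation: Δz = (R T̄/g) ln(P₁/P₂).
R T̄/g = 287.0 × 294.4 / 9.82 = 8604.2 m.
ln(59700/22100) = ln(2.7014) = 0.99377.
Δz = 8604.2 × 0.99377 = 8550.6 m.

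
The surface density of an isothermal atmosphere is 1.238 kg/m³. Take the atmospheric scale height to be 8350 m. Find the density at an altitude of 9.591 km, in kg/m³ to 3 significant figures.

ρ ≈ 0.393 kg/m³

In an isothermal atmosphere, density decays like pressure: ρ = ρ₀ exp(−z/H).
z/H = 9591.0/8350.0 = 1.1486; exp(−1.1486) = 0.31708.
ρ = 1.238 × 0.31708 = 0.39255 kg/m³.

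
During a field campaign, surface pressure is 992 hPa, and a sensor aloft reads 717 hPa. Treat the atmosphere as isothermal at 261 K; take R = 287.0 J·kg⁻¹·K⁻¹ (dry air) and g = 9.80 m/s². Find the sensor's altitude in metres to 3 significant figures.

Scale height: H = RT/g = 287.0 × 261 / 9.80 = 7643.6 m.
Invert the barometric formula: z = H ln(P₀/P).
P₀/P = 992/717 = 1.3835; ln(1.3835) = 0.32462.
z = 7643.6 × 0.32462 = 2481.3 m.

z ≈ 2480 m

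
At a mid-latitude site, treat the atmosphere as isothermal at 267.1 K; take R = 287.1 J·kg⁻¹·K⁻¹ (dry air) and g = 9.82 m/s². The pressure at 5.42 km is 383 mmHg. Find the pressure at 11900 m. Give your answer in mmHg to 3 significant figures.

P ≈ 167 mmHg

Scale height: H = RT/g = 287.1 × 267.1 / 9.82 = 7809.0 m.
Between two levels, P₂ = P₁ exp(−Δz/H) with Δz = z₂ − z₁.
Δz = 11900 − 5420.0 = 6480.0 m; Δz/H = 6480.0/7809.0 = 0.82981.
P₂ = 383 × exp(−0.82981) = 383 × 0.43613 = 167.04 mmHg.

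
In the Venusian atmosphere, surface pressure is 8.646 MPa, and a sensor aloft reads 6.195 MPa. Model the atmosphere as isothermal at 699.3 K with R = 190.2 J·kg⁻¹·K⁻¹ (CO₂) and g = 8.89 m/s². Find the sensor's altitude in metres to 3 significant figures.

z ≈ 4990 m

Scale height: H = RT/g = 190.2 × 699.3 / 8.89 = 14961 m.
Invert the barometric formula: z = H ln(P₀/P).
P₀/P = 8.646/6.195 = 1.3956; ln(1.3956) = 0.33332.
z = 14961 × 0.33332 = 4986.8 m.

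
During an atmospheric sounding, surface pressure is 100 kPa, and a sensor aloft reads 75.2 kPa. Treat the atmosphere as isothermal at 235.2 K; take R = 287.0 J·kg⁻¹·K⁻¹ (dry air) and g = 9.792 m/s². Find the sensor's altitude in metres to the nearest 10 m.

z ≈ 1960 m

Scale height: H = RT/g = 287.0 × 235.2 / 9.792 = 6893.6 m.
Invert the barometric formula: z = H ln(P₀/P).
P₀/P = 100/75.2 = 1.3298; ln(1.3298) = 0.28503.
z = 6893.6 × 0.28503 = 1964.9 m.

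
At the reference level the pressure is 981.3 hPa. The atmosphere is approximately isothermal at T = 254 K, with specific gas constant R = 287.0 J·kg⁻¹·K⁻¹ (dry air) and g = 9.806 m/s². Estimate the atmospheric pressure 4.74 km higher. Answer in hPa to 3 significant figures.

P ≈ 519 hPa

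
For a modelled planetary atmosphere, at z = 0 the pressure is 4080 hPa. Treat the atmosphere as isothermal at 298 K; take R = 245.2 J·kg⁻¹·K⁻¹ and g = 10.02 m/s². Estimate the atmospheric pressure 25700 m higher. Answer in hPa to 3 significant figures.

P ≈ 120 hPa

Scale height: H = RT/g = 245.2 × 298 / 10.02 = 7292.4 m.
Barometric formula: P = P₀ exp(−z/H).
z/H = 25700/7292.4 = 3.5242; exp(−3.5242) = 0.029475.
P = 4080 × 0.029475 = 120.26 hPa.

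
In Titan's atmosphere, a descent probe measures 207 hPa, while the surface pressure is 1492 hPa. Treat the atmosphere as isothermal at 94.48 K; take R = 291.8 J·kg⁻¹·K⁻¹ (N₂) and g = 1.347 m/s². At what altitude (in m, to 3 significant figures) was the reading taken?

z ≈ 40400 m

Scale height: H = RT/g = 291.8 × 94.48 / 1.347 = 20467 m.
Invert the barometric formula: z = H ln(P₀/P).
P₀/P = 1492/207 = 7.2077; ln(7.2077) = 1.9751.
z = 20467 × 1.9751 = 40424 m.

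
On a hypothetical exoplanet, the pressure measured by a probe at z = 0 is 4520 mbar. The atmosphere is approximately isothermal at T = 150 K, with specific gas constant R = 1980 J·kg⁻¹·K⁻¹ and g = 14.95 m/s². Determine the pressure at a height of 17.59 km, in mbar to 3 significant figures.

P ≈ 1860 mbar

Scale height: H = RT/g = 1980 × 150 / 14.95 = 19866 m.
Barometric formula: P = P₀ exp(−z/H).
z/H = 17590/19866 = 0.88543; exp(−0.88543) = 0.41254.
P = 4520 × 0.41254 = 1864.7 mbar.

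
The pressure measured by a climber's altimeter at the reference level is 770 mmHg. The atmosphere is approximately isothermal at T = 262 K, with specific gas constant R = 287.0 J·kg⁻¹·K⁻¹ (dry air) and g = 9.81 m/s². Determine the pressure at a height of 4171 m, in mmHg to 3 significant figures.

P ≈ 447 mmHg

Scale height: H = RT/g = 287.0 × 262 / 9.81 = 7665.0 m.
Barometric formula: P = P₀ exp(−z/H).
z/H = 4171.0/7665.0 = 0.54416; exp(−0.54416) = 0.58033.
P = 770 × 0.58033 = 446.85 mmHg.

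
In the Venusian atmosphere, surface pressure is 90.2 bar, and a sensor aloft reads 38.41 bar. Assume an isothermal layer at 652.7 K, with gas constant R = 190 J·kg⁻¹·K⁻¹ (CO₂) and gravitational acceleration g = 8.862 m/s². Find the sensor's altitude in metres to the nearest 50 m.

Scale height: H = RT/g = 190 × 652.7 / 8.862 = 13994 m.
Invert the barometric formula: z = H ln(P₀/P).
P₀/P = 90.2/38.41 = 2.3483; ln(2.3483) = 0.85369.
z = 13994 × 0.85369 = 11947 m.

z ≈ 11950 m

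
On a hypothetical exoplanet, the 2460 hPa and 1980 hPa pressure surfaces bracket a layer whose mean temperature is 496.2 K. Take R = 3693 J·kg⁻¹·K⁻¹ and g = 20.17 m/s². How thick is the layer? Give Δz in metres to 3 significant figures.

Δz ≈ 19700 m

Hypsometric equation: Δz = (R T̄/g) ln(P₁/P₂).
R T̄/g = 3693 × 496.2 / 20.17 = 90851 m.
ln(2460/1980) = ln(1.2424) = 0.21704.
Δz = 90851 × 0.21704 = 19718 m.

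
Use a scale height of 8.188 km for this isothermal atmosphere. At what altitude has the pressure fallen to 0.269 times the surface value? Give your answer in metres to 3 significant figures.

Set P/P₀ = exp(−z/H) = 0.269, so z = −H ln(0.269).
−ln(0.269) = 1.3130; z = 8188.0 × 1.3130 = 10751 m.

z ≈ 10800 m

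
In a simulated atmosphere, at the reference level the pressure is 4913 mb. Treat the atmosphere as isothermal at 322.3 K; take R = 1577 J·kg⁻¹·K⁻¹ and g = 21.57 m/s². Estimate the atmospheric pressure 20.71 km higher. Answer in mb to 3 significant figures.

Scale height: H = RT/g = 1577 × 322.3 / 21.57 = 23564 m.
Barometric formula: P = P₀ exp(−z/H).
z/H = 20710/23564 = 0.87888; exp(−0.87888) = 0.41525.
P = 4913 × 0.41525 = 2040.1 mb.

P ≈ 2040 mb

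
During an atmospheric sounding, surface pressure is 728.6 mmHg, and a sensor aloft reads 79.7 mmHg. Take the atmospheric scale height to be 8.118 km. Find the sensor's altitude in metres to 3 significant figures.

z ≈ 18000 m

Invert the barometric formula: z = H ln(P₀/P).
P₀/P = 728.6/79.7 = 9.1418; ln(9.1418) = 2.2129.
z = 8118.0 × 2.2129 = 17964 m.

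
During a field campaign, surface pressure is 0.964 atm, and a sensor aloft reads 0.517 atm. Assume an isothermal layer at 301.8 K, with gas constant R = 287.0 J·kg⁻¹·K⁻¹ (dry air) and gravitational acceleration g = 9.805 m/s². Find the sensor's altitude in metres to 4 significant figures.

Scale height: H = RT/g = 287.0 × 301.8 / 9.805 = 8833.9 m.
Invert the barometric formula: z = H ln(P₀/P).
P₀/P = 0.964/0.517 = 1.8646; ln(1.8646) = 0.62305.
z = 8833.9 × 0.62305 = 5504.0 m.

z ≈ 5504 m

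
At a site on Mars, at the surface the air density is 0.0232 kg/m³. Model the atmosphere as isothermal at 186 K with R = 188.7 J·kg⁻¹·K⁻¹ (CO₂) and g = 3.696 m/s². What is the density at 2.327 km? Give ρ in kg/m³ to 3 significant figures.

ρ ≈ 0.0182 kg/m³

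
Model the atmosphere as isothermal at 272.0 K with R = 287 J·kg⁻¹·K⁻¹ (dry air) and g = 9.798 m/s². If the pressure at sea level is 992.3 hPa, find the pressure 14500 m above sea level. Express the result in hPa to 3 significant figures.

Scale height: H = RT/g = 287 × 272.0 / 9.798 = 7967.3 m.
Barometric formula: P = P₀ exp(−z/H).
z/H = 14500/7967.3 = 1.8199; exp(−1.8199) = 0.16204.
P = 992.3 × 0.16204 = 160.79 hPa.

P ≈ 161 hPa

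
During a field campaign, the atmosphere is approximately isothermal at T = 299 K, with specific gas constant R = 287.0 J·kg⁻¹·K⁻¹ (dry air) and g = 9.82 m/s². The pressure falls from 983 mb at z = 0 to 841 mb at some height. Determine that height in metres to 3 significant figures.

Scale height: H = RT/g = 287.0 × 299 / 9.82 = 8738.6 m.
Invert the barometric formula: z = H ln(P₀/P).
P₀/P = 983/841 = 1.1688; ln(1.1688) = 0.15598.
z = 8738.6 × 0.15598 = 1363.0 m.

z ≈ 1360 m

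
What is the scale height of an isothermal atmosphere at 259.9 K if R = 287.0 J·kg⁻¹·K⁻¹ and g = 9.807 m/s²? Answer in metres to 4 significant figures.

H ≈ 7606 m

The scale height of an isothermal atmosphere is H = RT/g.
H = 287.0 × 259.9 / 9.807 = 74591/9.807 = 7605.9 m.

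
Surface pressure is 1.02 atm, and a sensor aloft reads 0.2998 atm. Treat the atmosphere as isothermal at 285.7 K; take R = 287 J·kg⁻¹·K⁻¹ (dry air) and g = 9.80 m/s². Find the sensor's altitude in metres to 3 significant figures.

z ≈ 10200 m

Scale height: H = RT/g = 287 × 285.7 / 9.80 = 8366.9 m.
Invert the barometric formula: z = H ln(P₀/P).
P₀/P = 1.02/0.2998 = 3.4023; ln(3.4023) = 1.2245.
z = 8366.9 × 1.2245 = 10245 m.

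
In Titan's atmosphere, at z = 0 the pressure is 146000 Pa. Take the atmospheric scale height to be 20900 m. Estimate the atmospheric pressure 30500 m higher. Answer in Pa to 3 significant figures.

Barometric formula: P = P₀ exp(−z/H).
z/H = 30500/20900 = 1.4593; exp(−1.4593) = 0.23240.
P = 146000 × 0.23240 = 33930 Pa.

P ≈ 33900 Pa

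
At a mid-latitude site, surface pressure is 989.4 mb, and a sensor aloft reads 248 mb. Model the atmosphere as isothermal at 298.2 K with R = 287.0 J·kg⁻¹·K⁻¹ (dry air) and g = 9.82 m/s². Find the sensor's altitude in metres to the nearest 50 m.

z ≈ 12050 m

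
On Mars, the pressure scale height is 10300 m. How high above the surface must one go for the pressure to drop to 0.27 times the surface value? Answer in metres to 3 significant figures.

z ≈ 13500 m

Set P/P₀ = exp(−z/H) = 0.27, so z = −H ln(0.27).
−ln(0.27) = 1.3093; z = 10300 × 1.3093 = 13486 m.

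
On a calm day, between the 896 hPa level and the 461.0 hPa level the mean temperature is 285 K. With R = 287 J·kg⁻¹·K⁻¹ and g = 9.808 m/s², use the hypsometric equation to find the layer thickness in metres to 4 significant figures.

Hypsometric equation: Δz = (R T̄/g) ln(P₁/P₂).
R T̄/g = 287 × 285 / 9.808 = 8339.6 m.
ln(896/461.0) = ln(1.9436) = 0.66454.
Δz = 8339.6 × 0.66454 = 5542.0 m.

Δz ≈ 5542 m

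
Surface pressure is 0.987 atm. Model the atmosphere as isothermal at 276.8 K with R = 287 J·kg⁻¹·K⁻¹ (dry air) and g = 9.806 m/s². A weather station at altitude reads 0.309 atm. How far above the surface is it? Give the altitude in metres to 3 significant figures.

Scale height: H = RT/g = 287 × 276.8 / 9.806 = 8101.3 m.
Invert the barometric formula: z = H ln(P₀/P).
P₀/P = 0.987/0.309 = 3.1942; ln(3.1942) = 1.1613.
z = 8101.3 × 1.1613 = 9408.0 m.

z ≈ 9410 m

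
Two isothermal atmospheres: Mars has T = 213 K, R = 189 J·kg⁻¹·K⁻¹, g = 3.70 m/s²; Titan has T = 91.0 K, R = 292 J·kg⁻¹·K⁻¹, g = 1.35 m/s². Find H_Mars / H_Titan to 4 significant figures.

H_Mars/H_Titan ≈ 0.5528

H = RT/g for each body.
H_Mars = 189 × 213 / 3.70 = 10880 m.
H_Titan = 292 × 91.0 / 1.35 = 19683 m.
H_Mars/H_Titan = 10880/19683 = 0.55276.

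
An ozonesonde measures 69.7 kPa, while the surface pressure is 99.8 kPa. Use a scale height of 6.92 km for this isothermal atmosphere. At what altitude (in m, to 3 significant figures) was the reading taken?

z ≈ 2480 m

Invert the barometric formula: z = H ln(P₀/P).
P₀/P = 99.8/69.7 = 1.4319; ln(1.4319) = 0.35900.
z = 6920.0 × 0.35900 = 2484.3 m.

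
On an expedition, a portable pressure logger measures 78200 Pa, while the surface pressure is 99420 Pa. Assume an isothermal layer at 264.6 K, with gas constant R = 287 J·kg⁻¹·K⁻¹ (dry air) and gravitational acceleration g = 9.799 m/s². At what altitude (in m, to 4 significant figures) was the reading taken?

z ≈ 1861 m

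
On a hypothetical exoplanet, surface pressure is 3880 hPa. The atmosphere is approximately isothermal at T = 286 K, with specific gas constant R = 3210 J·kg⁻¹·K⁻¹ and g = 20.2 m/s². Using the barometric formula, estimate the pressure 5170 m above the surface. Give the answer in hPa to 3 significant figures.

P ≈ 3460 hPa

Scale height: H = RT/g = 3210 × 286 / 20.2 = 45449 m.
Barometric formula: P = P₀ exp(−z/H).
z/H = 5170.0/45449 = 0.11375; exp(−0.11375) = 0.89248.
P = 3880 × 0.89248 = 3462.8 hPa.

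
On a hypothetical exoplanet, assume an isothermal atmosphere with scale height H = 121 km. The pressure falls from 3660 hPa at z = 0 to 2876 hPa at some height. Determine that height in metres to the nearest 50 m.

z ≈ 29150 m

Invert the barometric formula: z = H ln(P₀/P).
P₀/P = 3660/2876 = 1.2726; ln(1.2726) = 0.24106.
z = 121000 × 0.24106 = 29168 m.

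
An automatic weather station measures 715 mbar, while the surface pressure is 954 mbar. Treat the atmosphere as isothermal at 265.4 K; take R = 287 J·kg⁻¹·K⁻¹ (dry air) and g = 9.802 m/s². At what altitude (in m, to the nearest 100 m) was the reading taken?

z ≈ 2200 m

Scale height: H = RT/g = 287 × 265.4 / 9.802 = 7770.8 m.
Invert the barometric formula: z = H ln(P₀/P).
P₀/P = 954/715 = 1.3343; ln(1.3343) = 0.28841.
z = 7770.8 × 0.28841 = 2241.2 m.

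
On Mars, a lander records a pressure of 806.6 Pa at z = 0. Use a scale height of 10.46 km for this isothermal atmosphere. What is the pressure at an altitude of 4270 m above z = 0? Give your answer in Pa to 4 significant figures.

Barometric formula: P = P₀ exp(−z/H).
z/H = 4270.0/10460 = 0.40822; exp(−0.40822) = 0.66483.
P = 806.6 × 0.66483 = 536.25 Pa.

P ≈ 536.3 Pa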